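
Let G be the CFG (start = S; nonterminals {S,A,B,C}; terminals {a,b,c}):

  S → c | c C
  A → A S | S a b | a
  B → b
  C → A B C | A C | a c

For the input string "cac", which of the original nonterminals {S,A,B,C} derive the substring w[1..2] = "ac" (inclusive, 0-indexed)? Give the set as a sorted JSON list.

CNF form of G:
  S -> T2 C | c
  A -> A S | S X3 | a
  B -> b
  C -> A C | A X4 | T0 T2
  T0 -> a
  T1 -> b
  T2 -> c
  X3 -> T0 T1
  X4 -> B C

Fill CYK table bottom-up — only the sub-triangle for w[1..2]:
  T[1,1] 'a' = {A,T0}  orig:{A}
  T[2,2] 'c' = {S,T2}  orig:{S}
  T[1,2] 'ac' = {A,C}

Original NTs in T[1,2] deriving "ac": ["A", "C"]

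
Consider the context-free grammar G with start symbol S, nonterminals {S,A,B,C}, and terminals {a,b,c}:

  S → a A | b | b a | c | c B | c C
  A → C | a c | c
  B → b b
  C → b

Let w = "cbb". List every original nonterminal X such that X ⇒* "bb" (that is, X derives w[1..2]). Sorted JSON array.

Convert to CNF:
  S -> T0 A | T1 B | T1 C | T2 T0 | b | c
  A -> T0 T1 | b | c
  B -> T2 T2
  C -> b
  T0 -> a
  T1 -> c
  T2 -> b

CYK fill — only the sub-triangle for w[1..2]:
  cell(1,1) b: {A,C,S,T2}  orig:{A,C,S}
  cell(2,2) b: {A,C,S,T2}  orig:{A,C,S}
  cell(1,2) bb: {B}

Original NTs in T[1,2] deriving "bb": ["B"]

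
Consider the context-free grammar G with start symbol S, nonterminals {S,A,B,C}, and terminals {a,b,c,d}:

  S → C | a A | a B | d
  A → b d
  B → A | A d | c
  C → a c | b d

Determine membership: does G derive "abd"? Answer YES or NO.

Convert to CNF:
  S -> T0 T1 | T2 A | T2 B | T2 T3 | d
  A -> T0 T1
  B -> A T1 | T0 T1 | c
  C -> T0 T1 | T2 T3
  T0 -> b
  T1 -> d
  T2 -> a
  T3 -> c

CYK table (by increasing span):
  cell(0,0) a: {T2}  orig:{}
  cell(1,1) b: {T0}  orig:{}
  cell(2,2) d: {S,T1}  orig:{S}
  cell(0,1) ab: ∅
  cell(1,2) bd: {A,B,C,S}
  cell(0,2) abd: {S}

S ∈ T[0,2] ⇒ YES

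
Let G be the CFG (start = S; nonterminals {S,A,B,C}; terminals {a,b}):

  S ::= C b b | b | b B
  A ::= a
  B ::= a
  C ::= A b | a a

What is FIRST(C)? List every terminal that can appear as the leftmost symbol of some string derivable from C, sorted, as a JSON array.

FIRST iteration:
[1]
  A via A→a: +{a}
  B via B→a: +{a}
  C via C→A b: +{a}
  S via S→C b b: +{a}
  S via S→b: +{b}
  FIRST[S]={a,b}  FIRST[A]={a}  FIRST[B]={a}  FIRST[C]={a}
[2] done
  FIRST[S]={a,b}  FIRST[A]={a}  FIRST[B]={a}  FIRST[C]={a}

FIRST(C) = ["a"]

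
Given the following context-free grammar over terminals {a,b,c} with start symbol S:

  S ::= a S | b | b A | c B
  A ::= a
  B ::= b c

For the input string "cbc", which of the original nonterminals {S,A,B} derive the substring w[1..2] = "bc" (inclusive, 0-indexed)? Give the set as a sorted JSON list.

CNF form of G:
  S -> T0 A | T1 B | T2 S | b
  A -> a
  B -> T0 T1
  T0 -> b
  T1 -> c
  T2 -> a

CYK fill — only the sub-triangle for w[1..2]:
  cell(1,1) b: {S,T0}  orig:{S}
  cell(2,2) c: {T1}  orig:{}
  cell(1,2) bc: {B}

Original NTs in T[1,2] deriving "bc": ["B"]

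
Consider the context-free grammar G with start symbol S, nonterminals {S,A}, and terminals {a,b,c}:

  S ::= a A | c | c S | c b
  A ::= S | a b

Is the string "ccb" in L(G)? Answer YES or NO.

CNF form of G:
  S -> T0 A | T2 S | T2 T1 | c
  A -> T0 A | T0 T1 | T2 S | T2 T1 | c
  T0 -> a
  T1 -> b
  T2 -> c

CYK fill:
  T[0,0] 'c' = {A,S,T2}  orig:{A,S}
  T[1,1] 'c' = {A,S,T2}  orig:{A,S}
  T[2,2] 'b' = {T1}  orig:{}
  T[0,1] 'cc' = {A,S}
  T[1,2] 'cb' = {A,S}
  T[0,2] 'ccb' = {A,S}

S ∈ T[0,2] ⇒ YES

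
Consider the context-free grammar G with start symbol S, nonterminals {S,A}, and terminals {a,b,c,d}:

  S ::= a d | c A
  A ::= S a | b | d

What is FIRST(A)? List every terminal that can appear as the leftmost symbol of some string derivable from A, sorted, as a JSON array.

Compute FIRST by fixpoint:
iter 1:
  A via A→b: +{b}
  A via A→d: +{d}
  S via S→a d: +{a}
  S via S→c A: +{c}
  FIRST[S]={a,c}  FIRST[A]={b,d}
iter 2:
  A via A→S a: +{a,c}
  FIRST[S]={a,c}  FIRST[A]={a,b,c,d}
iter 3: (no change)
  FIRST[S]={a,c}  FIRST[A]={a,b,c,d}

FIRST(A) = ["a", "b", "c", "d"]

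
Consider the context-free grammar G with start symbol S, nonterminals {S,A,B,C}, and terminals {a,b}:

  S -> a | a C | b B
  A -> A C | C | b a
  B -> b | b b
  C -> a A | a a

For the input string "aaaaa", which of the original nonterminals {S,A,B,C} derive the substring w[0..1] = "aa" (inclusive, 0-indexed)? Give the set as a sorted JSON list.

CNF form of G:
  S -> T0 C | T1 B | a
  A -> A C | T0 A | T0 T0 | T1 T0
  B -> T1 T1 | b
  C -> T0 A | T0 T0
  T0 -> a
  T1 -> b

Fill CYK table bottom-up (cells [i..j] with 0 ≤ i ≤ j ≤ 1 only):
  [0..0]={S,T0}  "a"  orig:{S}
  [1..1]={S,T0}  "a"  orig:{S}
  [0..1]={A,C}  "aa"

Original NTs in T[0,1] deriving "aa": ["A", "C"]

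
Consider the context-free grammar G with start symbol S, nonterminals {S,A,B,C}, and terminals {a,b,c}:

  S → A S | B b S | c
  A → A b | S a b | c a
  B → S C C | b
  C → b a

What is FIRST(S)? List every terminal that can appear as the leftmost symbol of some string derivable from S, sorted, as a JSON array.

FIRST sets, iterate to fixpoint:
round 1:
  A via A→c a: +{c}
  B via B→b: +{b}
  C via C→b a: +{b}
  S via S→A S: +{c}
  S via S→B b S: +{b}
  FIRST(S)={b,c}  FIRST(A)={c}  FIRST(B)={b}  FIRST(C)={b}
round 2:
  A via A→S a b: +{b}
  B via B→S C C: +{c}
  FIRST(S)={b,c}  FIRST(A)={b,c}  FIRST(B)={b,c}  FIRST(C)={b}
round 3: done
  FIRST(S)={b,c}  FIRST(A)={b,c}  FIRST(B)={b,c}  FIRST(C)={b}

FIRST(S) = ["b", "c"]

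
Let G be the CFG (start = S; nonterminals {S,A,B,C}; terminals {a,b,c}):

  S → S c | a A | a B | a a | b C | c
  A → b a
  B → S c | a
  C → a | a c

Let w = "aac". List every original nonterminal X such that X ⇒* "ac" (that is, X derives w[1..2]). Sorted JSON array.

Convert to CNF:
  S -> S T2 | T0 C | T1 A | T1 B | T1 T1 | c
  A -> T0 T1
  B -> S T2 | a
  C -> T1 T2 | a
  T0 -> b
  T1 -> a
  T2 -> c

CYK fill — only the sub-triangle for w[1..2]:
  [1..1]={B,C,T1}  "a"  orig:{B,C}
  [2..2]={S,T2}  "c"  orig:{S}
  [1..2]={C}  "ac"

Original NTs in T[1,2] deriving "ac": ["C"]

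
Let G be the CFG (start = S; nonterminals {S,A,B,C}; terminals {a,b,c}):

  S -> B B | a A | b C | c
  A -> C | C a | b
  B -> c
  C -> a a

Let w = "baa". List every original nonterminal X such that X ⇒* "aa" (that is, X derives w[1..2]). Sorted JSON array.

CNF form of G:
  S -> B B | T0 A | T1 C | c
  A -> C T0 | T0 T0 | b
  B -> c
  C -> T0 T0
  T0 -> a
  T1 -> b

CYK table (by increasing span), restricted to cells inside w[1..2]:
  T[1,1] 'a' = {T0}  orig:{}
  T[2,2] 'a' = {T0}  orig:{}
  T[1,2] 'aa' = {A,C}

Original NTs in T[1,2] deriving "aa": ["A", "C"]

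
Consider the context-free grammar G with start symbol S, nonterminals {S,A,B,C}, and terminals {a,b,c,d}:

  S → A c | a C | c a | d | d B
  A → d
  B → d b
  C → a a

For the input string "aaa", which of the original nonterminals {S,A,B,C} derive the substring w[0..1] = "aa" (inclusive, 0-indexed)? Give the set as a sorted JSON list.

Convert to CNF:
  S -> A T3 | T0 B | T2 C | T3 T2 | d
  A -> d
  B -> T0 T1
  C -> T2 T2
  T0 -> d
  T1 -> b
  T2 -> a
  T3 -> c

CYK fill, restricted to cells inside w[0..1]:
  cell(0,0) a: {T2}  orig:{}
  cell(1,1) a: {T2}  orig:{}
  cell(0,1) aa: {C}

Original NTs in T[0,1] deriving "aa": ["C"]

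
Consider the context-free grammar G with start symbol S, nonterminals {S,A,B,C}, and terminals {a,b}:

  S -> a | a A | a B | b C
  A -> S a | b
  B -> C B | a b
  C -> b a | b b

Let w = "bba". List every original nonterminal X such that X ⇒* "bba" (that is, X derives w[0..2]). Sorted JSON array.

CNF form of G:
  S -> T0 A | T0 B | T1 C | a
  A -> S T0 | b
  B -> C B | T0 T1
  C -> T1 T0 | T1 T1
  T0 -> a
  T1 -> b

CYK fill, restricted to cells inside w[0..2]:
  T[0,0] 'b' = {A,T1}  orig:{A}
  T[1,1] 'b' = {A,T1}  orig:{A}
  T[2,2] 'a' = {S,T0}  orig:{S}
  T[0,1] 'bb' = {C}
  T[1,2] 'ba' = {C}
  T[0,2] 'bba' = {S}

Original NTs in T[0,2] deriving "bba": ["S"]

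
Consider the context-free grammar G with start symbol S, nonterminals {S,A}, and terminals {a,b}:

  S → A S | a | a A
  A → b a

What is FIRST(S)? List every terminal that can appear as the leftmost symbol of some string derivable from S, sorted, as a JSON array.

FIRST sets, iterate to fixpoint:
[1]
  A via A→b a: +{b}
  S via S→A S: +{b}
  S via S→a: +{a}
  FIRST(S)={a,b}  FIRST(A)={b}
[2] done
  FIRST(S)={a,b}  FIRST(A)={b}

FIRST(S) = ["a", "b"]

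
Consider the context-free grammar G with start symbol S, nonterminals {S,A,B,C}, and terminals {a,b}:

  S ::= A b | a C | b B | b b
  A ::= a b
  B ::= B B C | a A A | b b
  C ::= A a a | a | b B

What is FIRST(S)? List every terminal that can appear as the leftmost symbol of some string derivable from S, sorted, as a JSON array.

FIRST sets, iterate to fixpoint:
[1]
  A via A→a b: +{a}
  B via B→a A A: +{a}
  B via B→b b: +{b}
  C via C→A a a: +{a}
  C via C→b B: +{b}
  S via S→A b: +{a}
  S via S→b B: +{b}
  S: {a,b}  A: {a}  B: {a,b}  C: {a,b}
[2] done
  S: {a,b}  A: {a}  B: {a,b}  C: {a,b}

FIRST(S) = ["a", "b"]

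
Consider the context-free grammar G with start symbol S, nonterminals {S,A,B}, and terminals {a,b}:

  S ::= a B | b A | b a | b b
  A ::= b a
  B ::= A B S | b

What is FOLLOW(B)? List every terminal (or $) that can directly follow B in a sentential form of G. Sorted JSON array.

Compute FIRST by fixpoint:
[1]
  A via A→b a: +{b}
  B via B→A B S: +{b}
  S via S→a B: +{a}
  S via S→b A: +{b}
  S: {a,b}  A: {b}  B: {b}
[2] — fixpoint
  S: {a,b}  A: {b}  B: {b}

FOLLOW iteration:
FOLLOW(S) := {$}
pass 1:
  B→A B S: FOLLOW(A) ⊇ FIRST(B) = {b}; new: +{b}
  B→A B S: FOLLOW(B) ⊇ FIRST(S) = {a,b}; new: +{a,b}
  B→A B S: FOLLOW(S) ⊇ FOLLOW(B) ⊇ {a,b}; new: +{a,b}
  S→a B: FOLLOW(B) ⊇ FOLLOW(S) ⊇ {$,a,b}; new: +{$}
  S→b A: FOLLOW(A) ⊇ FOLLOW(S) ⊇ {$,a,b}; new: +{$,a}
  FOLLOW[S]={$,a,b}  FOLLOW[A]={$,a,b}  FOLLOW[B]={$,a,b}
pass 2: — fixpoint
  FOLLOW[S]={$,a,b}  FOLLOW[A]={$,a,b}  FOLLOW[B]={$,a,b}

FOLLOW(B) = ["$", "a", "b"]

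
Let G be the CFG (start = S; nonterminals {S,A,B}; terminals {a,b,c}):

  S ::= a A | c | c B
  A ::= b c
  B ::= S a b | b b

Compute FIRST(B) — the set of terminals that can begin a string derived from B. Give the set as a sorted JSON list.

FIRST sets, iterate to fixpoint:
round 1:
  A via A→b c: +{b}
  B via B→b b: +{b}
  S via S→a A: +{a}
  S via S→c: +{c}
  S: {a,c}  A: {b}  B: {b}
round 2:
  B via B→S a b: +{a,c}
  S: {a,c}  A: {b}  B: {a,b,c}
round 3: (no change)
  S: {a,c}  A: {b}  B: {a,b,c}

FIRST(B) = ["a", "b", "c"]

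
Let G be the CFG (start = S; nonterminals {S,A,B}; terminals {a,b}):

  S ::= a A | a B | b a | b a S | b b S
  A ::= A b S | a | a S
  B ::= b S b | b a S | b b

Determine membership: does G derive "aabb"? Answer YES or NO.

CNF form of G:
  S -> T0 T1 | T0 X5 | T0 X6 | T1 A | T1 B
  A -> A X2 | T1 S | a
  B -> T0 T0 | T0 X3 | T0 X4
  T0 -> b
  T1 -> a
  X2 -> T0 S
  X3 -> S T0
  X4 -> T1 S
  X5 -> T1 S
  X6 -> T0 S

CYK table (by increasing span):
  [0..0]={A,T1}  "a"  orig:{A}
  [1..1]={A,T1}  "a"  orig:{A}
  [2..2]={T0}  "b"  orig:{}
  [3..3]={T0}  "b"  orig:{}
  [0..1]={S}  "aa"
  [1..2]=∅  "ab"
  [2..3]={B}  "bb"
  [0..2]={X3}  "aab"  orig:{}
  [1..3]={S}  "abb"
  [0..3]={A,X4,X5}  "aabb"  orig:{A}

S ∉ T[0,3] ⇒ NO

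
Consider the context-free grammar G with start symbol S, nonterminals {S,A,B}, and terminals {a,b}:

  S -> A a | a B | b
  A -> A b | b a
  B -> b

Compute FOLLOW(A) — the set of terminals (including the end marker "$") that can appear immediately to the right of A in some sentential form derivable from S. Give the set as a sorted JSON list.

FIRST iteration:
pass 1:
  A via A→b a: +{b}
  B via B→b: +{b}
  S via S→A a: +{b}
  S via S→a B: +{a}
  FIRST(S)={a,b}  FIRST(A)={b}  FIRST(B)={b}
pass 2: (stable)
  FIRST(S)={a,b}  FIRST(A)={b}  FIRST(B)={b}

Compute FOLLOW by fixpoint:
FOLLOW(S) := {$}
iter 1:
  A→A b: FOLLOW(A) ⊇ FIRST(b) = {b}; new: +{b}
  S→A a: FOLLOW(A) ⊇ FIRST(a) = {a}; new: +{a}
  S→a B: FOLLOW(B) ⊇ FOLLOW(S) ⊇ {$}; new: +{$}
  FOLLOW(S)={$}  FOLLOW(A)={a,b}  FOLLOW(B)={$}
iter 2: (stable)
  FOLLOW(S)={$}  FOLLOW(A)={a,b}  FOLLOW(B)={$}

FOLLOW(A) = ["a", "b"]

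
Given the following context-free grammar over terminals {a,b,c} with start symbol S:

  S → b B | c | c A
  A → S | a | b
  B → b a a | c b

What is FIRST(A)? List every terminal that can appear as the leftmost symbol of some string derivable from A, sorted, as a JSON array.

FIRST iteration:
pass 1:
  A via A→a: +{a}
  A via A→b: +{b}
  B via B→b a a: +{b}
  B via B→c b: +{c}
  S via S→b B: +{b}
  S via S→c: +{c}
  FIRST[S]={b,c}  FIRST[A]={a,b}  FIRST[B]={b,c}
pass 2:
  A via A→S: +{c}
  FIRST[S]={b,c}  FIRST[A]={a,b,c}  FIRST[B]={b,c}
pass 3: (stable)
  FIRST[S]={b,c}  FIRST[A]={a,b,c}  FIRST[B]={b,c}

FIRST(A) = ["a", "b", "c"]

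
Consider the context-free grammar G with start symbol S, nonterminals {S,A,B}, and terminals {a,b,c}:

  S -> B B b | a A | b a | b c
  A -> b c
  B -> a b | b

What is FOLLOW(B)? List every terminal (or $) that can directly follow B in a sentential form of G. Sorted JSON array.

FIRST iteration:
pass 1:
  A via A→b c: +{b}
  B via B→a b: +{a}
  B via B→b: +{b}
  S via S→B B b: +{a,b}
  FIRST(S)={a,b}  FIRST(A)={b}  FIRST(B)={a,b}
pass 2: done
  FIRST(S)={a,b}  FIRST(A)={b}  FIRST(B)={a,b}

FOLLOW iteration:
initialize: $ ∈ FOLLOW(S)
round 1:
  S→B B b: FOLLOW(B) ⊇ FIRST(B) = {a,b}; new: +{a,b}
  S→a A: FOLLOW(A) ⊇ FOLLOW(S) ⊇ {$}; new: +{$}
  FOLLOW[S]={$}  FOLLOW[A]={$}  FOLLOW[B]={a,b}
round 2: (stable)
  FOLLOW[S]={$}  FOLLOW[A]={$}  FOLLOW[B]={a,b}

FOLLOW(B) = ["a", "b"]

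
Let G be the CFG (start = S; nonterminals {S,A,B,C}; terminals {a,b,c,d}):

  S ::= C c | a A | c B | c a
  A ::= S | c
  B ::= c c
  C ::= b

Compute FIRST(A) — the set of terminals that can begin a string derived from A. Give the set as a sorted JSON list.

FIRST iteration:
pass 1:
  A via A→c: +{c}
  B via B→c c: +{c}
  C via C→b: +{b}
  S via S→C c: +{b}
  S via S→a A: +{a}
  S via S→c B: +{c}
  S: {a,b,c}  A: {c}  B: {c}  C: {b}
pass 2:
  A via A→S: +{a,b}
  S: {a,b,c}  A: {a,b,c}  B: {c}  C: {b}
pass 3: (stable)
  S: {a,b,c}  A: {a,b,c}  B: {c}  C: {b}

FIRST(A) = ["a", "b", "c"]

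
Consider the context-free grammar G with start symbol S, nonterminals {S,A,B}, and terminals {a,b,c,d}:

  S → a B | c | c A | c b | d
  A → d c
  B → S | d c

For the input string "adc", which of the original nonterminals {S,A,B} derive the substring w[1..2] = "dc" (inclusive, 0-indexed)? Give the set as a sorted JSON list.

CNF form of G:
  S -> T1 A | T1 T3 | T2 B | c | d
  A -> T0 T1
  B -> T0 T1 | T1 A | T1 T3 | T2 B | c | d
  T0 -> d
  T1 -> c
  T2 -> a
  T3 -> b

CYK table (by increasing span), restricted to cells inside w[1..2]:
  cell(1,1) d: {B,S,T0}  orig:{B,S}
  cell(2,2) c: {B,S,T1}  orig:{B,S}
  cell(1,2) dc: {A,B}

Original NTs in T[1,2] deriving "dc": ["A", "B"]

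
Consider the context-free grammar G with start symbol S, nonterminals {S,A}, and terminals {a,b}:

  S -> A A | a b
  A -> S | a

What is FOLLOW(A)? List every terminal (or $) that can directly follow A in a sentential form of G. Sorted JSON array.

Compute FIRST by fixpoint:
pass 1:
  A via A→a: +{a}
  S via S→A A: +{a}
  S: {a}  A: {a}
pass 2: (no change)
  S: {a}  A: {a}

FOLLOW sets:
FOLLOW(S) := {$}
pass 1:
  S→A A: FOLLOW(A) ⊇ FIRST(A) = {a}; new: +{a}
  S→A A: FOLLOW(A) ⊇ FOLLOW(S) ⊇ {$}; new: +{$}
  S: {$}  A: {$,a}
pass 2:
  A→S: FOLLOW(S) ⊇ FOLLOW(A) ⊇ {$,a}; new: +{a}
  S: {$,a}  A: {$,a}
pass 3: (stable)
  S: {$,a}  A: {$,a}

FOLLOW(A) = ["$", "a"]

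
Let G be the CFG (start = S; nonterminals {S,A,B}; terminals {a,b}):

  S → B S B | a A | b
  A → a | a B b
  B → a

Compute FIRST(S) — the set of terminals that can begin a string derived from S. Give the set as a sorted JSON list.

Compute FIRST by fixpoint:
iter 1:
  A via A→a: +{a}
  B via B→a: +{a}
  S via S→B S B: +{a}
  S via S→b: +{b}
  S: {a,b}  A: {a}  B: {a}
iter 2: (no change)
  S: {a,b}  A: {a}  B: {a}

FIRST(S) = ["a", "b"]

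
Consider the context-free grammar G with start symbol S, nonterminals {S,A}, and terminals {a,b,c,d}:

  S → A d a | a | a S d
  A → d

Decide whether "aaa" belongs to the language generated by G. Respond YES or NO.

Convert to CNF:
  S -> A X2 | T1 X3 | a
  A -> d
  T0 -> d
  T1 -> a
  X2 -> T0 T1
  X3 -> S T0

CYK table (by increasing span):
  [0..0]={S,T1}  "a"  orig:{S}
  [1..1]={S,T1}  "a"  orig:{S}
  [2..2]={S,T1}  "a"  orig:{S}
  [0..1]=∅  "aa"
  [1..2]=∅  "aa"
  [0..2]=∅  "aaa"

S ∉ T[0,2] ⇒ NO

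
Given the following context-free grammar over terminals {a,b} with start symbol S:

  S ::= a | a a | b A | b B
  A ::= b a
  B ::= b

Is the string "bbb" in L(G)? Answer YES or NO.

Convert to CNF:
  S -> T0 A | T0 B | T1 T1 | a
  A -> T0 T1
  B -> b
  T0 -> b
  T1 -> a

Fill CYK table bottom-up:
  T[0,0] 'b' = {B,T0}  orig:{B}
  T[1,1] 'b' = {B,T0}  orig:{B}
  T[2,2] 'b' = {B,T0}  orig:{B}
  T[0,1] 'bb' = {S}
  T[1,2] 'bb' = {S}
  T[0,2] 'bbb' = ∅

S ∉ T[0,2] ⇒ NO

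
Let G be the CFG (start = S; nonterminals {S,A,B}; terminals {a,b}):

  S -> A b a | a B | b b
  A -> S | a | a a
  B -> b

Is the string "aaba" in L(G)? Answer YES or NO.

CNF form of G:
  S -> A X3 | T0 T0 | T1 B
  A -> A X2 | T0 T0 | T1 B | T1 T1 | a
  B -> b
  T0 -> b
  T1 -> a
  X2 -> T0 T1
  X3 -> T0 T1

CYK fill:
  [0..0]={A,T1}  "a"  orig:{A}
  [1..1]={A,T1}  "a"  orig:{A}
  [2..2]={B,T0}  "b"  orig:{B}
  [3..3]={A,T1}  "a"  orig:{A}
  [0..1]={A}  "aa"
  [1..2]={A,S}  "ab"
  [2..3]={X2,X3}  "ba"  orig:{}
  [0..2]=∅  "aab"
  [1..3]={A,S}  "aba"
  [0..3]={A,S}  "aaba"

S ∈ T[0,3] ⇒ YES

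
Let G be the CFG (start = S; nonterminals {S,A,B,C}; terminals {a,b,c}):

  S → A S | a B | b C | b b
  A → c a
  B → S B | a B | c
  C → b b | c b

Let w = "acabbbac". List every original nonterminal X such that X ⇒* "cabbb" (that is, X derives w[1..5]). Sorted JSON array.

Convert to CNF:
  S -> A S | T1 B | T2 C | T2 T2
  A -> T0 T1
  B -> S B | T1 B | c
  C -> T0 T2 | T2 T2
  T0 -> c
  T1 -> a
  T2 -> b

CYK fill, restricted to cells inside w[1..5]:
  T[1,1] 'c' = {B,T0}  orig:{B}
  T[2,2] 'a' = {T1}  orig:{}
  T[3,3] 'b' = {T2}  orig:{}
  T[4,4] 'b' = {T2}  orig:{}
  T[5,5] 'b' = {T2}  orig:{}
  T[1,2] 'ca' = {A}
  T[2,3] 'ab' = ∅
  T[3,4] 'bb' = {C,S}
  T[4,5] 'bb' = {C,S}
  T[1,3] 'cab' = ∅
  T[2,4] 'abb' = ∅
  T[3,5] 'bbb' = {S}
  T[1,4] 'cabb' = {S}
  T[2,5] 'abbb' = ∅
  T[1,5] 'cabbb' = {S}

Original NTs in T[1,5] deriving "cabbb": ["S"]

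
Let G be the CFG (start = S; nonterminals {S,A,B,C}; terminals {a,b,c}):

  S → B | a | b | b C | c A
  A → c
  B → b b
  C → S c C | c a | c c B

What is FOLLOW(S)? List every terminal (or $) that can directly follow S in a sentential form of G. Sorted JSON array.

FIRST iteration:
pass 1:
  A via A→c: +{c}
  B via B→b b: +{b}
  C via C→c a: +{c}
  S via S→B: +{b}
  S via S→a: +{a}
  S via S→c A: +{c}
  FIRST(S)={a,b,c}  FIRST(A)={c}  FIRST(B)={b}  FIRST(C)={c}
pass 2:
  C via C→S c C: +{a,b}
  FIRST(S)={a,b,c}  FIRST(A)={c}  FIRST(B)={b}  FIRST(C)={a,b,c}
pass 3: — fixpoint
  FIRST(S)={a,b,c}  FIRST(A)={c}  FIRST(B)={b}  FIRST(C)={a,b,c}

FOLLOW sets:
FOLLOW(S) := {$}
round 1:
  C→S c C: FOLLOW(S) ⊇ FIRST(c) = {c}; new: +{c}
  S→B: FOLLOW(B) ⊇ FOLLOW(S) ⊇ {$,c}; new: +{$,c}
  S→b C: FOLLOW(C) ⊇ FOLLOW(S) ⊇ {$,c}; new: +{$,c}
  S→c A: FOLLOW(A) ⊇ FOLLOW(S) ⊇ {$,c}; new: +{$,c}
  FOLLOW(S)={$,c}  FOLLOW(A)={$,c}  FOLLOW(B)={$,c}  FOLLOW(C)={$,c}
round 2: (stable)
  FOLLOW(S)={$,c}  FOLLOW(A)={$,c}  FOLLOW(B)={$,c}  FOLLOW(C)={$,c}

FOLLOW(S) = ["$", "c"]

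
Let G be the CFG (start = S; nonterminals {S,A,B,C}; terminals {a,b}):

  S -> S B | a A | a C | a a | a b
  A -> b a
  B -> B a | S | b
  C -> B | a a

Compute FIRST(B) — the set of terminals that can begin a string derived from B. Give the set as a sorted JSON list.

FIRST iteration:
iter 1:
  A via A→b a: +{b}
  B via B→b: +{b}
  C via C→B: +{b}
  C via C→a a: +{a}
  S via S→a A: +{a}
  FIRST[S]={a}  FIRST[A]={b}  FIRST[B]={b}  FIRST[C]={a,b}
iter 2:
  B via B→S: +{a}
  FIRST[S]={a}  FIRST[A]={b}  FIRST[B]={a,b}  FIRST[C]={a,b}
iter 3: (stable)
  FIRST[S]={a}  FIRST[A]={b}  FIRST[B]={a,b}  FIRST[C]={a,b}

FIRST(B) = ["a", "b"]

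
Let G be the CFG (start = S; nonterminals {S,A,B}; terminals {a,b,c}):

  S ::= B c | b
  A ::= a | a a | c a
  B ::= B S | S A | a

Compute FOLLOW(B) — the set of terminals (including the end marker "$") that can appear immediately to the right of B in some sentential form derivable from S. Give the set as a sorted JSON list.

FIRST iteration:
[1]
  A via A→a: +{a}
  A via A→c a: +{c}
  B via B→a: +{a}
  S via S→B c: +{a}
  S via S→b: +{b}
  FIRST(S)={a,b}  FIRST(A)={a,c}  FIRST(B)={a}
[2]
  B via B→S A: +{b}
  FIRST(S)={a,b}  FIRST(A)={a,c}  FIRST(B)={a,b}
[3] (no change)
  FIRST(S)={a,b}  FIRST(A)={a,c}  FIRST(B)={a,b}

FOLLOW sets:
seed FOLLOW(S) with $
round 1:
  B→B S: FOLLOW(B) ⊇ FIRST(S) = {a,b}; new: +{a,b}
  B→B S: FOLLOW(S) ⊇ FOLLOW(B) ⊇ {a,b}; new: +{a,b}
  B→S A: FOLLOW(S) ⊇ FIRST(A) = {a,c}; new: +{c}
  B→S A: FOLLOW(A) ⊇ FOLLOW(B) ⊇ {a,b}; new: +{a,b}
  S→B c: FOLLOW(B) ⊇ FIRST(c) = {c}; new: +{c}
  FOLLOW[S]={$,a,b,c}  FOLLOW[A]={a,b}  FOLLOW[B]={a,b,c}
round 2:
  B→S A: FOLLOW(A) ⊇ FOLLOW(B) ⊇ {a,b,c}; new: +{c}
  FOLLOW[S]={$,a,b,c}  FOLLOW[A]={a,b,c}  FOLLOW[B]={a,b,c}
round 3: done
  FOLLOW[S]={$,a,b,c}  FOLLOW[A]={a,b,c}  FOLLOW[B]={a,b,c}

FOLLOW(B) = ["a", "b", "c"]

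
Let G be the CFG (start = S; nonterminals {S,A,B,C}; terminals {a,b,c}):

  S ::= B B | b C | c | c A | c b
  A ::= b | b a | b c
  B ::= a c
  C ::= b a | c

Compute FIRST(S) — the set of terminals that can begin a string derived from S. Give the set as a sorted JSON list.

FIRST iteration:
[1]
  A via A→b: +{b}
  B via B→a c: +{a}
  C via C→b a: +{b}
  C via C→c: +{c}
  S via S→B B: +{a}
  S via S→b C: +{b}
  S via S→c: +{c}
  FIRST(S)={a,b,c}  FIRST(A)={b}  FIRST(B)={a}  FIRST(C)={b,c}
[2] done
  FIRST(S)={a,b,c}  FIRST(A)={b}  FIRST(B)={a}  FIRST(C)={b,c}

FIRST(S) = ["a", "b", "c"]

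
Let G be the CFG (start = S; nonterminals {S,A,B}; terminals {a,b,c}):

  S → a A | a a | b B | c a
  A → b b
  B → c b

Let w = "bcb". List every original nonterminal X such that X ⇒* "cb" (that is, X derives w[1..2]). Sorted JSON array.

CNF form of G:
  S -> T0 B | T1 T2 | T2 A | T2 T2
  A -> T0 T0
  B -> T1 T0
  T0 -> b
  T1 -> c
  T2 -> a

CYK fill, restricted to cells inside w[1..2]:
  cell(1,1) c: {T1}  orig:{}
  cell(2,2) b: {T0}  orig:{}
  cell(1,2) cb: {B}

Original NTs in T[1,2] deriving "cb": ["B"]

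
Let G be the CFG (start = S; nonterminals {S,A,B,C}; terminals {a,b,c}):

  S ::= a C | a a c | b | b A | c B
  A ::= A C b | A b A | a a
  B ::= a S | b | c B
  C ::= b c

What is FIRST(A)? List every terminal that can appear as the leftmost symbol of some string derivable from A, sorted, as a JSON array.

Compute FIRST by fixpoint:
iter 1:
  A via A→a a: +{a}
  B via B→a S: +{a}
  B via B→b: +{b}
  B via B→c B: +{c}
  C via C→b c: +{b}
  S via S→a C: +{a}
  S via S→b: +{b}
  S via S→c B: +{c}
  S: {a,b,c}  A: {a}  B: {a,b,c}  C: {b}
iter 2: (no change)
  S: {a,b,c}  A: {a}  B: {a,b,c}  C: {b}

FIRST(A) = ["a"]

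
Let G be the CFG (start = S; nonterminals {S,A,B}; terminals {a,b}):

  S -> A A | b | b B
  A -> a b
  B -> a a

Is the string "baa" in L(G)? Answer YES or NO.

Convert to CNF:
  S -> A A | T1 B | b
  A -> T0 T1
  B -> T0 T0
  T0 -> a
  T1 -> b

Fill CYK table bottom-up:
  cell(0,0) b: {S,T1}  orig:{S}
  cell(1,1) a: {T0}  orig:{}
  cell(2,2) a: {T0}  orig:{}
  cell(0,1) ba: ∅
  cell(1,2) aa: {B}
  cell(0,2) baa: {S}

S ∈ T[0,2] ⇒ YES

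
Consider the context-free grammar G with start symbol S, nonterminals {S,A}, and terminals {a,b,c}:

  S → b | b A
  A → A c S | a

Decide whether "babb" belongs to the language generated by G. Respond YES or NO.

Convert to CNF:
  S -> T1 A | b
  A -> A X2 | a
  T0 -> c
  T1 -> b
  X2 -> T0 S

CYK table (by increasing span):
  [0..0]={S,T1}  "b"  orig:{S}
  [1..1]={A}  "a"
  [2..2]={S,T1}  "b"  orig:{S}
  [3..3]={S,T1}  "b"  orig:{S}
  [0..1]={S}  "ba"
  [1..2]=∅  "ab"
  [2..3]=∅  "bb"
  [0..2]=∅  "bab"
  [1..3]=∅  "abb"
  [0..3]=∅  "babb"

S ∉ T[0,3] ⇒ NO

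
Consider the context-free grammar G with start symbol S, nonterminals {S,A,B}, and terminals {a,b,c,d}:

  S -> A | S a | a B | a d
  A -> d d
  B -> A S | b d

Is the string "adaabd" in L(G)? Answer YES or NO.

Convert to CNF:
  S -> S T2 | T0 T0 | T2 B | T2 T0
  A -> T0 T0
  B -> A S | T1 T0
  T0 -> d
  T1 -> b
  T2 -> a

CYK table (by increasing span):
  T[0,0] 'a' = {T2}  orig:{}
  T[1,1] 'd' = {T0}  orig:{}
  T[2,2] 'a' = {T2}  orig:{}
  T[3,3] 'a' = {T2}  orig:{}
  T[4,4] 'b' = {T1}  orig:{}
  T[5,5] 'd' = {T0}  orig:{}
  T[0,1] 'ad' = {S}
  T[1,2] 'da' = ∅
  T[2,3] 'aa' = ∅
  T[3,4] 'ab' = ∅
  T[4,5] 'bd' = {B}
  T[0,2] 'ada' = {S}
  T[1,3] 'daa' = ∅
  T[2,4] 'aab' = ∅
  T[3,5] 'abd' = {S}
  T[0,3] 'adaa' = {S}
  T[1,4] 'daab' = ∅
  T[2,5] 'aabd' = ∅
  T[0,4] 'adaab' = ∅
  T[1,5] 'daabd' = ∅
  T[0,5] 'adaabd' = ∅

S ∉ T[0,5] ⇒ NO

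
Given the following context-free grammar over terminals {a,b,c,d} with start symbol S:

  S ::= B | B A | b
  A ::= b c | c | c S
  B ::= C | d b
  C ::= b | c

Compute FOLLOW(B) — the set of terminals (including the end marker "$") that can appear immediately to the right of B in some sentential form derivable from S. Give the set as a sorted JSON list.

Compute FIRST by fixpoint:
iter 1:
  A via A→b c: +{b}
  A via A→c: +{c}
  B via B→d b: +{d}
  C via C→b: +{b}
  C via C→c: +{c}
  S via S→B: +{d}
  S via S→b: +{b}
  S: {b,d}  A: {b,c}  B: {d}  C: {b,c}
iter 2:
  B via B→C: +{b,c}
  S via S→B: +{c}
  S: {b,c,d}  A: {b,c}  B: {b,c,d}  C: {b,c}
iter 3: done
  S: {b,c,d}  A: {b,c}  B: {b,c,d}  C: {b,c}

FOLLOW iteration:
FOLLOW(S) := {$}
round 1:
  S→B: FOLLOW(B) ⊇ FOLLOW(S) ⊇ {$}; new: +{$}
  S→B A: FOLLOW(B) ⊇ FIRST(A) = {b,c}; new: +{b,c}
  S→B A: FOLLOW(A) ⊇ FOLLOW(S) ⊇ {$}; new: +{$}
  FOLLOW[S]={$}  FOLLOW[A]={$}  FOLLOW[B]={$,b,c}  FOLLOW[C]={}
round 2:
  B→C: FOLLOW(C) ⊇ FOLLOW(B) ⊇ {$,b,c}; new: +{$,b,c}
  FOLLOW[S]={$}  FOLLOW[A]={$}  FOLLOW[B]={$,b,c}  FOLLOW[C]={$,b,c}
round 3: (stable)
  FOLLOW[S]={$}  FOLLOW[A]={$}  FOLLOW[B]={$,b,c}  FOLLOW[C]={$,b,c}

FOLLOW(B) = ["$", "b", "c"]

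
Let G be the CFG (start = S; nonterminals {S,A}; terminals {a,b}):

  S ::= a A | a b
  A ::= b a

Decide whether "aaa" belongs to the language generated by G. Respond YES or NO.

Convert to CNF:
  S -> T1 A | T1 T0
  A -> T0 T1
  T0 -> b
  T1 -> a

Fill CYK table bottom-up:
  T[0,0] 'a' = {T1}  orig:{}
  T[1,1] 'a' = {T1}  orig:{}
  T[2,2] 'a' = {T1}  orig:{}
  T[0,1] 'aa' = ∅
  T[1,2] 'aa' = ∅
  T[0,2] 'aaa' = ∅

S ∉ T[0,2] ⇒ NO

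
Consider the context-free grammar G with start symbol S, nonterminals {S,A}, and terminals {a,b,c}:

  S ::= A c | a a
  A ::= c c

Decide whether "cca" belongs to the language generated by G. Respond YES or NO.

CNF form of G:
  S -> A T0 | T1 T1
  A -> T0 T0
  T0 -> c
  T1 -> a

Fill CYK table bottom-up:
  cell(0,0) c: {T0}  orig:{}
  cell(1,1) c: {T0}  orig:{}
  cell(2,2) a: {T1}  orig:{}
  cell(0,1) cc: {A}
  cell(1,2) ca: ∅
  cell(0,2) cca: ∅

S ∉ T[0,2] ⇒ NO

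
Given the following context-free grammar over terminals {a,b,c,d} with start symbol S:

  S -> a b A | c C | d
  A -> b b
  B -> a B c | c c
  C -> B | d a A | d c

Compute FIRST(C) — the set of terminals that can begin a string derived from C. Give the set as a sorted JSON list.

FIRST iteration:
[1]
  A via A→b b: +{b}
  B via B→a B c: +{a}
  B via B→c c: +{c}
  C via C→B: +{a,c}
  C via C→d a A: +{d}
  S via S→a b A: +{a}
  S via S→c C: +{c}
  S via S→d: +{d}
  S: {a,c,d}  A: {b}  B: {a,c}  C: {a,c,d}
[2] — fixpoint
  S: {a,c,d}  A: {b}  B: {a,c}  C: {a,c,d}

FIRST(C) = ["a", "c", "d"]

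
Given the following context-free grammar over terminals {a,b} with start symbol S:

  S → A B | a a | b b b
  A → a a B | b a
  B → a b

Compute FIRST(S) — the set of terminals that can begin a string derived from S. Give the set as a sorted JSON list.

FIRST iteration:
iter 1:
  A via A→a a B: +{a}
  A via A→b a: +{b}
  B via B→a b: +{a}
  S via S→A B: +{a,b}
  FIRST(S)={a,b}  FIRST(A)={a,b}  FIRST(B)={a}
iter 2: — fixpoint
  FIRST(S)={a,b}  FIRST(A)={a,b}  FIRST(B)={a}

FIRST(S) = ["a", "b"]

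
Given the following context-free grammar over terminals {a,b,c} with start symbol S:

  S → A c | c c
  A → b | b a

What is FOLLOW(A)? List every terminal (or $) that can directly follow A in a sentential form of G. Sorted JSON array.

Compute FIRST by fixpoint:
pass 1:
  A via A→b: +{b}
  S via S→A c: +{b}
  S via S→c c: +{c}
  FIRST[S]={b,c}  FIRST[A]={b}
pass 2: (stable)
  FIRST[S]={b,c}  FIRST[A]={b}

FOLLOW iteration:
initialize: $ ∈ FOLLOW(S)
round 1:
  S→A c: FOLLOW(A) ⊇ FIRST(c) = {c}; new: +{c}
  FOLLOW(S)={$}  FOLLOW(A)={c}
round 2: (no change)
  FOLLOW(S)={$}  FOLLOW(A)={c}

FOLLOW(A) = ["c"]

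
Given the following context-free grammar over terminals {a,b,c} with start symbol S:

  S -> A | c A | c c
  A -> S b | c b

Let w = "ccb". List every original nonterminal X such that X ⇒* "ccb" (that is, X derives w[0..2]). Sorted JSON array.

CNF form of G:
  S -> S T0 | T1 A | T1 T0 | T1 T1
  A -> S T0 | T1 T0
  T0 -> b
  T1 -> c

CYK table (by increasing span) — only the sub-triangle for w[0..2]:
  T[0,0] 'c' = {T1}  orig:{}
  T[1,1] 'c' = {T1}  orig:{}
  T[2,2] 'b' = {T0}  orig:{}
  T[0,1] 'cc' = {S}
  T[1,2] 'cb' = {A,S}
  T[0,2] 'ccb' = {A,S}

Original NTs in T[0,2] deriving "ccb": ["A", "S"]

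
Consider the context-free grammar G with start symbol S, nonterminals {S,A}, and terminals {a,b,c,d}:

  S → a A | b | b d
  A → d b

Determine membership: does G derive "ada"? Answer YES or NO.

Convert to CNF:
  S -> T1 T0 | T2 A | b
  A -> T0 T1
  T0 -> d
  T1 -> b
  T2 -> a

CYK fill:
  T[0,0] 'a' = {T2}  orig:{}
  T[1,1] 'd' = {T0}  orig:{}
  T[2,2] 'a' = {T2}  orig:{}
  T[0,1] 'ad' = ∅
  T[1,2] 'da' = ∅
  T[0,2] 'ada' = ∅

S ∉ T[0,2] ⇒ NO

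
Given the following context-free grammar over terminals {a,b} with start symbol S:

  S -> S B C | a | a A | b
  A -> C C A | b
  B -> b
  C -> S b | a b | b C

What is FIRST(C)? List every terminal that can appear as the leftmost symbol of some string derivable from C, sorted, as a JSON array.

Compute FIRST by fixpoint:
round 1:
  A via A→b: +{b}
  B via B→b: +{b}
  C via C→a b: +{a}
  C via C→b C: +{b}
  S via S→a: +{a}
  S via S→b: +{b}
  FIRST(S)={a,b}  FIRST(A)={b}  FIRST(B)={b}  FIRST(C)={a,b}
round 2:
  A via A→C C A: +{a}
  FIRST(S)={a,b}  FIRST(A)={a,b}  FIRST(B)={b}  FIRST(C)={a,b}
round 3: done
  FIRST(S)={a,b}  FIRST(A)={a,b}  FIRST(B)={b}  FIRST(C)={a,b}

FIRST(C) = ["a", "b"]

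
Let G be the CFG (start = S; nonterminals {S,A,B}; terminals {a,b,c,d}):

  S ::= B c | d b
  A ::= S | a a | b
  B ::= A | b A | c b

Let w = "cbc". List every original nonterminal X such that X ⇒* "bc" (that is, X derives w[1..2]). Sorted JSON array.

Convert to CNF:
  S -> B T0 | T2 T3
  A -> B T0 | T1 T1 | T2 T3 | b
  B -> B T0 | T0 T3 | T1 T1 | T2 T3 | T3 A | b
  T0 -> c
  T1 -> a
  T2 -> d
  T3 -> b

Fill CYK table bottom-up (cells [i..j] with 1 ≤ i ≤ j ≤ 2 only):
  T[1,1] 'b' = {A,B,T3}  orig:{A,B}
  T[2,2] 'c' = {T0}  orig:{}
  T[1,2] 'bc' = {A,B,S}

Original NTs in T[1,2] deriving "bc": ["A", "B", "S"]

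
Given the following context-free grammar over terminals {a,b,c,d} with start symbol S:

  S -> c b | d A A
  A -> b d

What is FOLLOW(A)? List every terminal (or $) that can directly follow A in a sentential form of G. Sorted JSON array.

Compute FIRST by fixpoint:
pass 1:
  A via A→b d: +{b}
  S via S→c b: +{c}
  S via S→d A A: +{d}
  FIRST(S)={c,d}  FIRST(A)={b}
pass 2: (no change)
  FIRST(S)={c,d}  FIRST(A)={b}

FOLLOW sets:
initialize: $ ∈ FOLLOW(S)
round 1:
  S→d A A: FOLLOW(A) ⊇ FIRST(A) = {b}; new: +{b}
  S→d A A: FOLLOW(A) ⊇ FOLLOW(S) ⊇ {$}; new: +{$}
  FOLLOW(S)={$}  FOLLOW(A)={$,b}
round 2: (stable)
  FOLLOW(S)={$}  FOLLOW(A)={$,b}

FOLLOW(A) = ["$", "b"]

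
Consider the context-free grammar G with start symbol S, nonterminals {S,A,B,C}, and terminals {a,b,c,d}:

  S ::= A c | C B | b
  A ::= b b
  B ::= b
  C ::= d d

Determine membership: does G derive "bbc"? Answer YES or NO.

Convert to CNF:
  S -> A T2 | C B | b
  A -> T0 T0
  B -> b
  C -> T1 T1
  T0 -> b
  T1 -> d
  T2 -> c

Fill CYK table bottom-up:
  cell(0,0) b: {B,S,T0}  orig:{B,S}
  cell(1,1) b: {B,S,T0}  orig:{B,S}
  cell(2,2) c: {T2}  orig:{}
  cell(0,1) bb: {A}
  cell(1,2) bc: ∅
  cell(0,2) bbc: {S}

S ∈ T[0,2] ⇒ YES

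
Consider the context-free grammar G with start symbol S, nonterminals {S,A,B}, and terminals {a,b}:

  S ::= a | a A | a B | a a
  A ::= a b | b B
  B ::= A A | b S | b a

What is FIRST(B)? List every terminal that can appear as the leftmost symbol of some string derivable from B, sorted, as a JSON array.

Compute FIRST by fixpoint:
iter 1:
  A via A→a b: +{a}
  A via A→b B: +{b}
  B via B→A A: +{a,b}
  S via S→a: +{a}
  FIRST[S]={a}  FIRST[A]={a,b}  FIRST[B]={a,b}
iter 2: (no change)
  FIRST[S]={a}  FIRST[A]={a,b}  FIRST[B]={a,b}

FIRST(B) = ["a", "b"]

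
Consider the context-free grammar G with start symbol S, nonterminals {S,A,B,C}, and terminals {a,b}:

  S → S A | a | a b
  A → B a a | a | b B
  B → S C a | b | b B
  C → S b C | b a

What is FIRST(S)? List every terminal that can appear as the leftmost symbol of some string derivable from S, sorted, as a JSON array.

FIRST iteration:
round 1:
  A via A→a: +{a}
  A via A→b B: +{b}
  B via B→b: +{b}
  C via C→b a: +{b}
  S via S→a: +{a}
  FIRST[S]={a}  FIRST[A]={a,b}  FIRST[B]={b}  FIRST[C]={b}
round 2:
  B via B→S C a: +{a}
  C via C→S b C: +{a}
  FIRST[S]={a}  FIRST[A]={a,b}  FIRST[B]={a,b}  FIRST[C]={a,b}
round 3: done
  FIRST[S]={a}  FIRST[A]={a,b}  FIRST[B]={a,b}  FIRST[C]={a,b}

FIRST(S) = ["a"]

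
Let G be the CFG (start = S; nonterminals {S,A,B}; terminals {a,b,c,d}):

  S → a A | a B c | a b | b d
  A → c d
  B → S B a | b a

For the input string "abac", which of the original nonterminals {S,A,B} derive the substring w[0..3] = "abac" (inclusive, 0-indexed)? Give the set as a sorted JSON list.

Convert to CNF:
  S -> T2 A | T2 T3 | T2 X5 | T3 T1
  A -> T0 T1
  B -> S X4 | T3 T2
  T0 -> c
  T1 -> d
  T2 -> a
  T3 -> b
  X4 -> B T2
  X5 -> B T0

CYK table (by increasing span), restricted to cells inside w[0..3]:
  T[0,0] 'a' = {T2}  orig:{}
  T[1,1] 'b' = {T3}  orig:{}
  T[2,2] 'a' = {T2}  orig:{}
  T[3,3] 'c' = {T0}  orig:{}
  T[0,1] 'ab' = {S}
  T[1,2] 'ba' = {B}
  T[2,3] 'ac' = ∅
  T[0,2] 'aba' = ∅
  T[1,3] 'bac' = {X5}  orig:{}
  T[0,3] 'abac' = {S}

Original NTs in T[0,3] deriving "abac": ["S"]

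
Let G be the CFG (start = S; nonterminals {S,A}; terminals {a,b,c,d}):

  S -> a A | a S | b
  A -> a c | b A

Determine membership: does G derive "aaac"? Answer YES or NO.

Convert to CNF:
  S -> T0 A | T0 S | b
  A -> T0 T1 | T2 A
  T0 -> a
  T1 -> c
  T2 -> b

Fill CYK table bottom-up:
  T[0,0] 'a' = {T0}  orig:{}
  T[1,1] 'a' = {T0}  orig:{}
  T[2,2] 'a' = {T0}  orig:{}
  T[3,3] 'c' = {T1}  orig:{}
  T[0,1] 'aa' = ∅
  T[1,2] 'aa' = ∅
  T[2,3] 'ac' = {A}
  T[0,2] 'aaa' = ∅
  T[1,3] 'aac' = {S}
  T[0,3] 'aaac' = {S}

S ∈ T[0,3] ⇒ YES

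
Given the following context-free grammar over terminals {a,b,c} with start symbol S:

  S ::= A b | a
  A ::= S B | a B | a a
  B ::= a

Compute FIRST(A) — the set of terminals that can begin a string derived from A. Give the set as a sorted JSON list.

Compute FIRST by fixpoint:
round 1:
  A via A→a B: +{a}
  B via B→a: +{a}
  S via S→A b: +{a}
  FIRST[S]={a}  FIRST[A]={a}  FIRST[B]={a}
round 2: done
  FIRST[S]={a}  FIRST[A]={a}  FIRST[B]={a}

FIRST(A) = ["a"]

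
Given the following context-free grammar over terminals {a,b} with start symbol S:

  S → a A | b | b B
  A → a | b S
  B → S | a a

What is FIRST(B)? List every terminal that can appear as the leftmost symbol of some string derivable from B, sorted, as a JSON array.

FIRST iteration:
iter 1:
  A via A→a: +{a}
  A via A→b S: +{b}
  B via B→a a: +{a}
  S via S→a A: +{a}
  S via S→b: +{b}
  FIRST[S]={a,b}  FIRST[A]={a,b}  FIRST[B]={a}
iter 2:
  B via B→S: +{b}
  FIRST[S]={a,b}  FIRST[A]={a,b}  FIRST[B]={a,b}
iter 3: (no change)
  FIRST[S]={a,b}  FIRST[A]={a,b}  FIRST[B]={a,b}

FIRST(B) = ["a", "b"]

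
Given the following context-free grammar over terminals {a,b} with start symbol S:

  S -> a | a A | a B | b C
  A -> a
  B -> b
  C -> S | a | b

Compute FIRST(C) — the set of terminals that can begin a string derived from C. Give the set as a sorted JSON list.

FIRST iteration:
iter 1:
  A via A→a: +{a}
  B via B→b: +{b}
  C via C→a: +{a}
  C via C→b: +{b}
  S via S→a: +{a}
  S via S→b C: +{b}
  S: {a,b}  A: {a}  B: {b}  C: {a,b}
iter 2: (no change)
  S: {a,b}  A: {a}  B: {b}  C: {a,b}

FIRST(C) = ["a", "b"]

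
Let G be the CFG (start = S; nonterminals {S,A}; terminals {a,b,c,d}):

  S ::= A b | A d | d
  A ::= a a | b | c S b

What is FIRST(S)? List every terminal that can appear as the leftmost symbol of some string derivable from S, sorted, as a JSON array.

Compute FIRST by fixpoint:
iter 1:
  A via A→a a: +{a}
  A via A→b: +{b}
  A via A→c S b: +{c}
  S via S→A b: +{a,b,c}
  S via S→d: +{d}
  FIRST[S]={a,b,c,d}  FIRST[A]={a,b,c}
iter 2: — fixpoint
  FIRST[S]={a,b,c,d}  FIRST[A]={a,b,c}

FIRST(S) = ["a", "b", "c", "d"]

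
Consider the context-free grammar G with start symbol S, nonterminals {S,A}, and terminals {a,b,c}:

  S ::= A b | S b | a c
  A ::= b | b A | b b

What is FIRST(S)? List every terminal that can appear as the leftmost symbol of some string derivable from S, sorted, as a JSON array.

Compute FIRST by fixpoint:
pass 1:
  A via A→b: +{b}
  S via S→A b: +{b}
  S via S→a c: +{a}
  FIRST[S]={a,b}  FIRST[A]={b}
pass 2: done
  FIRST[S]={a,b}  FIRST[A]={b}

FIRST(S) = ["a", "b"]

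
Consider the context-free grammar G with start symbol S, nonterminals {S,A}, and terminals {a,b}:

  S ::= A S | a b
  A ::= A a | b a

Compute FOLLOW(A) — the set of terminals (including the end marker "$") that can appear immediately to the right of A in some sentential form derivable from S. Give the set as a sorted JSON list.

FIRST iteration:
pass 1:
  A via A→b a: +{b}
  S via S→A S: +{b}
  S via S→a b: +{a}
  S: {a,b}  A: {b}
pass 2: (no change)
  S: {a,b}  A: {b}

Compute FOLLOW by fixpoint:
FOLLOW(S) := {$}
iter 1:
  A→A a: FOLLOW(A) ⊇ FIRST(a) = {a}; new: +{a}
  S→A S: FOLLOW(A) ⊇ FIRST(S) = {a,b}; new: +{b}
  FOLLOW[S]={$}  FOLLOW[A]={a,b}
iter 2: — fixpoint
  FOLLOW[S]={$}  FOLLOW[A]={a,b}

FOLLOW(A) = ["a", "b"]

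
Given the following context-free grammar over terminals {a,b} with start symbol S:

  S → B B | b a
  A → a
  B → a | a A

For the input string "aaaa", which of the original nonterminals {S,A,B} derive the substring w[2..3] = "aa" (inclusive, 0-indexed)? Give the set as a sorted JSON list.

CNF form of G:
  S -> B B | T1 T0
  A -> a
  B -> T0 A | a
  T0 -> a
  T1 -> b

CYK fill (cells [i..j] with 2 ≤ i ≤ j ≤ 3 only):
  T[2,2] 'a' = {A,B,T0}  orig:{A,B}
  T[3,3] 'a' = {A,B,T0}  orig:{A,B}
  T[2,3] 'aa' = {B,S}

Original NTs in T[2,3] deriving "aa": ["B", "S"]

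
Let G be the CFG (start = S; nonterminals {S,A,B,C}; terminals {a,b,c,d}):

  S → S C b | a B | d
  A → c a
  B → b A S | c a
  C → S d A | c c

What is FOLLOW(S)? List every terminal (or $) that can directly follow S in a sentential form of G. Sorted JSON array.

FIRST sets, iterate to fixpoint:
[1]
  A via A→c a: +{c}
  B via B→b A S: +{b}
  B via B→c a: +{c}
  C via C→c c: +{c}
  S via S→a B: +{a}
  S via S→d: +{d}
  S: {a,d}  A: {c}  B: {b,c}  C: {c}
[2]
  C via C→S d A: +{a,d}
  S: {a,d}  A: {c}  B: {b,c}  C: {a,c,d}
[3] (no change)
  S: {a,d}  A: {c}  B: {b,c}  C: {a,c,d}

FOLLOW sets:
initialize: $ ∈ FOLLOW(S)
pass 1:
  B→b A S: FOLLOW(A) ⊇ FIRST(S) = {a,d}; new: +{a,d}
  C→S d A: FOLLOW(S) ⊇ FIRST(d) = {d}; new: +{d}
  S→S C b: FOLLOW(S) ⊇ FIRST(C) = {a,c,d}; new: +{a,c}
  S→S C b: FOLLOW(C) ⊇ FIRST(b) = {b}; new: +{b}
  S→a B: FOLLOW(B) ⊇ FOLLOW(S) ⊇ {$,a,c,d}; new: +{$,a,c,d}
  S: {$,a,c,d}  A: {a,d}  B: {$,a,c,d}  C: {b}
pass 2:
  C→S d A: FOLLOW(A) ⊇ FOLLOW(C) ⊇ {b}; new: +{b}
  S: {$,a,c,d}  A: {a,b,d}  B: {$,a,c,d}  C: {b}
pass 3: done
  S: {$,a,c,d}  A: {a,b,d}  B: {$,a,c,d}  C: {b}

FOLLOW(S) = ["$", "a", "c", "d"]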